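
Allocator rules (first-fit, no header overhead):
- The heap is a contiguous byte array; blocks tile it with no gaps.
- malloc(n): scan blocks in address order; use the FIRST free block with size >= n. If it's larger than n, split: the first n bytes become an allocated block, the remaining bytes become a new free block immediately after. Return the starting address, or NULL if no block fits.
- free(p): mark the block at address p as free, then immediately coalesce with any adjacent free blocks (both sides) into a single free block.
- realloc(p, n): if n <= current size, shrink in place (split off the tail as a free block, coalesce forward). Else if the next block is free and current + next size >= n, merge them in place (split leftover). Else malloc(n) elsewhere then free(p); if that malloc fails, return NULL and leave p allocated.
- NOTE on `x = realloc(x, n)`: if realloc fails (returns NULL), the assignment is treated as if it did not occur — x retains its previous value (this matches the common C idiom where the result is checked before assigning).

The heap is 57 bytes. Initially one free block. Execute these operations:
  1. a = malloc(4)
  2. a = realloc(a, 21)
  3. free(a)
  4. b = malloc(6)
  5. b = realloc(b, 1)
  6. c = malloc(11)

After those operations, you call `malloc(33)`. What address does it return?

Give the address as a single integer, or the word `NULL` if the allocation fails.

Op 1: a = malloc(4) -> a = 0; heap: [0-3 ALLOC][4-56 FREE]
Op 2: a = realloc(a, 21) -> a = 0; heap: [0-20 ALLOC][21-56 FREE]
Op 3: free(a) -> (freed a); heap: [0-56 FREE]
Op 4: b = malloc(6) -> b = 0; heap: [0-5 ALLOC][6-56 FREE]
Op 5: b = realloc(b, 1) -> b = 0; heap: [0-0 ALLOC][1-56 FREE]
Op 6: c = malloc(11) -> c = 1; heap: [0-0 ALLOC][1-11 ALLOC][12-56 FREE]
malloc(33): first-fit scan over [0-0 ALLOC][1-11 ALLOC][12-56 FREE] -> 12

Answer: 12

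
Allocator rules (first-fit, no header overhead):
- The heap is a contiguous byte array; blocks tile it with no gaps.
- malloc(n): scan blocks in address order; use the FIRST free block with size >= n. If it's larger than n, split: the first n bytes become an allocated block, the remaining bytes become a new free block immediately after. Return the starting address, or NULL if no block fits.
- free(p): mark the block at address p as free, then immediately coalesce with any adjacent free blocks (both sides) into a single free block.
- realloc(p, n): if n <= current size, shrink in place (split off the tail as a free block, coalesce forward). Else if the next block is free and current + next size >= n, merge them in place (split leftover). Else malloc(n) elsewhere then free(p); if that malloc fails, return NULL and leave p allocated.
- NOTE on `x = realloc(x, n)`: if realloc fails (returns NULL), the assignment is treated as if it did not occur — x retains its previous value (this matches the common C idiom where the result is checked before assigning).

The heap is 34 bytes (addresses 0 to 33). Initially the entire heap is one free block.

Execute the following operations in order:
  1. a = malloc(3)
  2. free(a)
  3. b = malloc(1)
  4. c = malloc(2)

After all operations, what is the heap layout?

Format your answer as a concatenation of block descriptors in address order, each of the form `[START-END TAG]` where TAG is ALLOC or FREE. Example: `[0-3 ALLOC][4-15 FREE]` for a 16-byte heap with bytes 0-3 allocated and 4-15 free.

Answer: [0-0 ALLOC][1-2 ALLOC][3-33 FREE]

Derivation:
Op 1: a = malloc(3) -> a = 0; heap: [0-2 ALLOC][3-33 FREE]
Op 2: free(a) -> (freed a); heap: [0-33 FREE]
Op 3: b = malloc(1) -> b = 0; heap: [0-0 ALLOC][1-33 FREE]
Op 4: c = malloc(2) -> c = 1; heap: [0-0 ALLOC][1-2 ALLOC][3-33 FREE]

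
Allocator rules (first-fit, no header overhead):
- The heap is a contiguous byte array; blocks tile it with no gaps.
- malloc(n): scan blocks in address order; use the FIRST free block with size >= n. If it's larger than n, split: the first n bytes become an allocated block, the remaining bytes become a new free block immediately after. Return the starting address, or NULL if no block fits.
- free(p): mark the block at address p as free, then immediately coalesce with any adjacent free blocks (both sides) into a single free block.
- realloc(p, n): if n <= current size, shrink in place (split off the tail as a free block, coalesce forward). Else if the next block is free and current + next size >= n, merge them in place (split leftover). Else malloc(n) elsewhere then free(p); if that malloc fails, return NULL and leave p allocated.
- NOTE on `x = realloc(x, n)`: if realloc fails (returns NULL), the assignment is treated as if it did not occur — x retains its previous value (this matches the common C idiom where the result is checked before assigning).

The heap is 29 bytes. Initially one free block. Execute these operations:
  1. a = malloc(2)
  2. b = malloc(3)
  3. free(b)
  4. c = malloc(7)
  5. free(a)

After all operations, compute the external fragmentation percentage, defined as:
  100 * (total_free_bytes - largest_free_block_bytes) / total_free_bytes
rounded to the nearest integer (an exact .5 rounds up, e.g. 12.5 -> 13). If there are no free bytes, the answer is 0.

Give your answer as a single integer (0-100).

Op 1: a = malloc(2) -> a = 0; heap: [0-1 ALLOC][2-28 FREE]
Op 2: b = malloc(3) -> b = 2; heap: [0-1 ALLOC][2-4 ALLOC][5-28 FREE]
Op 3: free(b) -> (freed b); heap: [0-1 ALLOC][2-28 FREE]
Op 4: c = malloc(7) -> c = 2; heap: [0-1 ALLOC][2-8 ALLOC][9-28 FREE]
Op 5: free(a) -> (freed a); heap: [0-1 FREE][2-8 ALLOC][9-28 FREE]
Free blocks: [2 20] total_free=22 largest=20 -> 100*(22-20)/22 = 200/22 ≈ 9.091 -> rounds to 9

Answer: 9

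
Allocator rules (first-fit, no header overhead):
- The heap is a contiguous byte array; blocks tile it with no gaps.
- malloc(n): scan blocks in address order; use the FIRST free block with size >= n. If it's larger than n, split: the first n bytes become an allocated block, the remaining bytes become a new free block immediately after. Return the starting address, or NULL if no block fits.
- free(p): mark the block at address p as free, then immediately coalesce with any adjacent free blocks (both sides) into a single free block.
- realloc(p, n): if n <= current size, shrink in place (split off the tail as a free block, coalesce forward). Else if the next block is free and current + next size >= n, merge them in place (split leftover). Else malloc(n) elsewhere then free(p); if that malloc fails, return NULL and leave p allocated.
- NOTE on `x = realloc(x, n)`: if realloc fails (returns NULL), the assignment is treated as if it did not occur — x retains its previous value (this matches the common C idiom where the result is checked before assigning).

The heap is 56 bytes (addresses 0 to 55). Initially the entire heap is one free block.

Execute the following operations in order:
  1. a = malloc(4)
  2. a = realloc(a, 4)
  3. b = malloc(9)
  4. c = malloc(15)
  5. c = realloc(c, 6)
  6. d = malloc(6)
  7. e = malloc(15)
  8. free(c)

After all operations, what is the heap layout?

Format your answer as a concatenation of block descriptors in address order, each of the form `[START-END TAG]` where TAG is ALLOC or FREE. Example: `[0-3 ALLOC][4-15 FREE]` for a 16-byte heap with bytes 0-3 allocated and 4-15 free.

Answer: [0-3 ALLOC][4-12 ALLOC][13-18 FREE][19-24 ALLOC][25-39 ALLOC][40-55 FREE]

Derivation:
Op 1: a = malloc(4) -> a = 0; heap: [0-3 ALLOC][4-55 FREE]
Op 2: a = realloc(a, 4) -> a = 0; heap: [0-3 ALLOC][4-55 FREE]
Op 3: b = malloc(9) -> b = 4; heap: [0-3 ALLOC][4-12 ALLOC][13-55 FREE]
Op 4: c = malloc(15) -> c = 13; heap: [0-3 ALLOC][4-12 ALLOC][13-27 ALLOC][28-55 FREE]
Op 5: c = realloc(c, 6) -> c = 13; heap: [0-3 ALLOC][4-12 ALLOC][13-18 ALLOC][19-55 FREE]
Op 6: d = malloc(6) -> d = 19; heap: [0-3 ALLOC][4-12 ALLOC][13-18 ALLOC][19-24 ALLOC][25-55 FREE]
Op 7: e = malloc(15) -> e = 25; heap: [0-3 ALLOC][4-12 ALLOC][13-18 ALLOC][19-24 ALLOC][25-39 ALLOC][40-55 FREE]
Op 8: free(c) -> (freed c); heap: [0-3 ALLOC][4-12 ALLOC][13-18 FREE][19-24 ALLOC][25-39 ALLOC][40-55 FREE]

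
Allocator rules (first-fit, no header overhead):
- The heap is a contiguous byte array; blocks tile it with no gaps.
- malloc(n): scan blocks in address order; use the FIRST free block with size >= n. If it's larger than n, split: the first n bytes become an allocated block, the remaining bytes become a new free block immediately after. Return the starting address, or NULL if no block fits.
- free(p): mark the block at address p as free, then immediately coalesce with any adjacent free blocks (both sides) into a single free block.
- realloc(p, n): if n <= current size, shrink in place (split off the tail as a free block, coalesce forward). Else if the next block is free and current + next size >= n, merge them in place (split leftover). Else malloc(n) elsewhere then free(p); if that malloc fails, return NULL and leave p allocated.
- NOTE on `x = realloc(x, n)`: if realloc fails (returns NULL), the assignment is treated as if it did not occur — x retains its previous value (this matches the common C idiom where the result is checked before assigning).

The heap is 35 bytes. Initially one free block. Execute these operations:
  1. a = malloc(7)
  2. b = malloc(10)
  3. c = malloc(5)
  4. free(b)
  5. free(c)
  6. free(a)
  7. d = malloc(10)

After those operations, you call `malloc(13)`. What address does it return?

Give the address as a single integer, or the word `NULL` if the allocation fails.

Op 1: a = malloc(7) -> a = 0; heap: [0-6 ALLOC][7-34 FREE]
Op 2: b = malloc(10) -> b = 7; heap: [0-6 ALLOC][7-16 ALLOC][17-34 FREE]
Op 3: c = malloc(5) -> c = 17; heap: [0-6 ALLOC][7-16 ALLOC][17-21 ALLOC][22-34 FREE]
Op 4: free(b) -> (freed b); heap: [0-6 ALLOC][7-16 FREE][17-21 ALLOC][22-34 FREE]
Op 5: free(c) -> (freed c); heap: [0-6 ALLOC][7-34 FREE]
Op 6: free(a) -> (freed a); heap: [0-34 FREE]
Op 7: d = malloc(10) -> d = 0; heap: [0-9 ALLOC][10-34 FREE]
malloc(13): first-fit scan over [0-9 ALLOC][10-34 FREE] -> 10

Answer: 10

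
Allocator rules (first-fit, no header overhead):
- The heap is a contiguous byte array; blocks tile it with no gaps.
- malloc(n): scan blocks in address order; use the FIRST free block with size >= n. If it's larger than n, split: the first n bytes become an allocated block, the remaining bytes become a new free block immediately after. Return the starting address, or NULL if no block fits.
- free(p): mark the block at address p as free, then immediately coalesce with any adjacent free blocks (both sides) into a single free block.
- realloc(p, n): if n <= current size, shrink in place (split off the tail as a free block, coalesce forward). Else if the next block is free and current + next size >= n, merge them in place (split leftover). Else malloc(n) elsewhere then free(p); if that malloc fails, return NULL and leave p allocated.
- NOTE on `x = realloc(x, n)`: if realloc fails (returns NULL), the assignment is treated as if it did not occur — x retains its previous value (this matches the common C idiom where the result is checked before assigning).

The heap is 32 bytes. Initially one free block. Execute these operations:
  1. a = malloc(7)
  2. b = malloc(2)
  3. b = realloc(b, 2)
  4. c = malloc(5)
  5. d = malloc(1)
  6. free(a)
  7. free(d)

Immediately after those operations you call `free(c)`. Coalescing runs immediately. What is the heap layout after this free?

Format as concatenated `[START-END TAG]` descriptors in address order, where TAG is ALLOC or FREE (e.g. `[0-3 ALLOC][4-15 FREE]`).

Op 1: a = malloc(7) -> a = 0; heap: [0-6 ALLOC][7-31 FREE]
Op 2: b = malloc(2) -> b = 7; heap: [0-6 ALLOC][7-8 ALLOC][9-31 FREE]
Op 3: b = realloc(b, 2) -> b = 7; heap: [0-6 ALLOC][7-8 ALLOC][9-31 FREE]
Op 4: c = malloc(5) -> c = 9; heap: [0-6 ALLOC][7-8 ALLOC][9-13 ALLOC][14-31 FREE]
Op 5: d = malloc(1) -> d = 14; heap: [0-6 ALLOC][7-8 ALLOC][9-13 ALLOC][14-14 ALLOC][15-31 FREE]
Op 6: free(a) -> (freed a); heap: [0-6 FREE][7-8 ALLOC][9-13 ALLOC][14-14 ALLOC][15-31 FREE]
Op 7: free(d) -> (freed d); heap: [0-6 FREE][7-8 ALLOC][9-13 ALLOC][14-31 FREE]
free(c): c = 9 -> block [9-13 ALLOC]; mark free, coalesce with adjacent free neighbors -> [0-6 FREE][7-8 ALLOC][9-31 FREE]

Answer: [0-6 FREE][7-8 ALLOC][9-31 FREE]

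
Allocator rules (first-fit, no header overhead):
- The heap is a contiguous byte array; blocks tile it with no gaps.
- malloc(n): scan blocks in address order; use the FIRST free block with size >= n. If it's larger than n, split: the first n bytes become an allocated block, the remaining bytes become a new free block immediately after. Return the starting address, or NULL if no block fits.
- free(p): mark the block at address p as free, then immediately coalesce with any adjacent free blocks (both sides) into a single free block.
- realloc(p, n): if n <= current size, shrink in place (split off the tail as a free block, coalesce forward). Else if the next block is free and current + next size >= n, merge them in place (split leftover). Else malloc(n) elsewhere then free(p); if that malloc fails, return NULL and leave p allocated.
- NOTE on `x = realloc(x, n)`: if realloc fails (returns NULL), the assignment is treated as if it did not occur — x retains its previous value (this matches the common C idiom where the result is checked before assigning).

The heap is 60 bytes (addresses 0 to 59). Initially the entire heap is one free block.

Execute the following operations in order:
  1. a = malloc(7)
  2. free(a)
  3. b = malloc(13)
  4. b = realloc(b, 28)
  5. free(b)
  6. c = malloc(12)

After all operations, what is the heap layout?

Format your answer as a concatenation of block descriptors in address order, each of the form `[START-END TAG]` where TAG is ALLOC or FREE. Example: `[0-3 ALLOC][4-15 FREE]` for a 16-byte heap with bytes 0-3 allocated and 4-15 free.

Answer: [0-11 ALLOC][12-59 FREE]

Derivation:
Op 1: a = malloc(7) -> a = 0; heap: [0-6 ALLOC][7-59 FREE]
Op 2: free(a) -> (freed a); heap: [0-59 FREE]
Op 3: b = malloc(13) -> b = 0; heap: [0-12 ALLOC][13-59 FREE]
Op 4: b = realloc(b, 28) -> b = 0; heap: [0-27 ALLOC][28-59 FREE]
Op 5: free(b) -> (freed b); heap: [0-59 FREE]
Op 6: c = malloc(12) -> c = 0; heap: [0-11 ALLOC][12-59 FREE]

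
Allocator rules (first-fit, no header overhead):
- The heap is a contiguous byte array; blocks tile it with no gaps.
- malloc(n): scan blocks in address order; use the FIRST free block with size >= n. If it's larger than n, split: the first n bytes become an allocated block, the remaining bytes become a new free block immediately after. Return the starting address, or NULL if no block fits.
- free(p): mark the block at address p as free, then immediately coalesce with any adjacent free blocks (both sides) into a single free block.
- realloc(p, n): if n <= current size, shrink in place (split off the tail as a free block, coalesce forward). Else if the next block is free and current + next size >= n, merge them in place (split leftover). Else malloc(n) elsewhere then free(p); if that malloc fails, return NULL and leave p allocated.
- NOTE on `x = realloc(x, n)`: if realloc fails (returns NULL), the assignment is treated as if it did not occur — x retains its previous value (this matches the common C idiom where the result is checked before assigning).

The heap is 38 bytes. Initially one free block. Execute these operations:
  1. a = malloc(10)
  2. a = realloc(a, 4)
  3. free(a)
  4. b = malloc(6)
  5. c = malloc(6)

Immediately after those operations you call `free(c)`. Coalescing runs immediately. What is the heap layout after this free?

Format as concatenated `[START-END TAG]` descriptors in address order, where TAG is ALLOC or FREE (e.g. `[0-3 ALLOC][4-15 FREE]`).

Op 1: a = malloc(10) -> a = 0; heap: [0-9 ALLOC][10-37 FREE]
Op 2: a = realloc(a, 4) -> a = 0; heap: [0-3 ALLOC][4-37 FREE]
Op 3: free(a) -> (freed a); heap: [0-37 FREE]
Op 4: b = malloc(6) -> b = 0; heap: [0-5 ALLOC][6-37 FREE]
Op 5: c = malloc(6) -> c = 6; heap: [0-5 ALLOC][6-11 ALLOC][12-37 FREE]
free(c): c = 6 -> block [6-11 ALLOC]; mark free, coalesce with adjacent free neighbors -> [0-5 ALLOC][6-37 FREE]

Answer: [0-5 ALLOC][6-37 FREE]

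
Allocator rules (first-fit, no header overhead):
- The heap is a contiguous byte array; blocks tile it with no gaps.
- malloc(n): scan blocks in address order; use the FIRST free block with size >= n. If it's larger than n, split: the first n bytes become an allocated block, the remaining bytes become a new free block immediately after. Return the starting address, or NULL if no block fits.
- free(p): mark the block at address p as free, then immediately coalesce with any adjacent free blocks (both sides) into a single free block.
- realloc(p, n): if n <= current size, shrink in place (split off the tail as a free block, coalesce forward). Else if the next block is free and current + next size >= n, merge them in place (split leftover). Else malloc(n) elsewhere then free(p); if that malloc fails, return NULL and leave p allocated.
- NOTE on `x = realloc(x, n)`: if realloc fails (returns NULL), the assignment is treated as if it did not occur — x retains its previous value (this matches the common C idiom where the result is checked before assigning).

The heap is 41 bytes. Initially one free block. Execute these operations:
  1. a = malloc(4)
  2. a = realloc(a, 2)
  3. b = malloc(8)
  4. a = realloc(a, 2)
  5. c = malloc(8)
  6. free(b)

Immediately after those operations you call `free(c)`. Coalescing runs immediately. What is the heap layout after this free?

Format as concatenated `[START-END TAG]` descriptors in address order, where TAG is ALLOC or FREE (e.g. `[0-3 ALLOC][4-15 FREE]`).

Answer: [0-1 ALLOC][2-40 FREE]

Derivation:
Op 1: a = malloc(4) -> a = 0; heap: [0-3 ALLOC][4-40 FREE]
Op 2: a = realloc(a, 2) -> a = 0; heap: [0-1 ALLOC][2-40 FREE]
Op 3: b = malloc(8) -> b = 2; heap: [0-1 ALLOC][2-9 ALLOC][10-40 FREE]
Op 4: a = realloc(a, 2) -> a = 0; heap: [0-1 ALLOC][2-9 ALLOC][10-40 FREE]
Op 5: c = malloc(8) -> c = 10; heap: [0-1 ALLOC][2-9 ALLOC][10-17 ALLOC][18-40 FREE]
Op 6: free(b) -> (freed b); heap: [0-1 ALLOC][2-9 FREE][10-17 ALLOC][18-40 FREE]
free(c): c = 10 -> block [10-17 ALLOC]; mark free, coalesce with adjacent free neighbors -> [0-1 ALLOC][2-40 FREE]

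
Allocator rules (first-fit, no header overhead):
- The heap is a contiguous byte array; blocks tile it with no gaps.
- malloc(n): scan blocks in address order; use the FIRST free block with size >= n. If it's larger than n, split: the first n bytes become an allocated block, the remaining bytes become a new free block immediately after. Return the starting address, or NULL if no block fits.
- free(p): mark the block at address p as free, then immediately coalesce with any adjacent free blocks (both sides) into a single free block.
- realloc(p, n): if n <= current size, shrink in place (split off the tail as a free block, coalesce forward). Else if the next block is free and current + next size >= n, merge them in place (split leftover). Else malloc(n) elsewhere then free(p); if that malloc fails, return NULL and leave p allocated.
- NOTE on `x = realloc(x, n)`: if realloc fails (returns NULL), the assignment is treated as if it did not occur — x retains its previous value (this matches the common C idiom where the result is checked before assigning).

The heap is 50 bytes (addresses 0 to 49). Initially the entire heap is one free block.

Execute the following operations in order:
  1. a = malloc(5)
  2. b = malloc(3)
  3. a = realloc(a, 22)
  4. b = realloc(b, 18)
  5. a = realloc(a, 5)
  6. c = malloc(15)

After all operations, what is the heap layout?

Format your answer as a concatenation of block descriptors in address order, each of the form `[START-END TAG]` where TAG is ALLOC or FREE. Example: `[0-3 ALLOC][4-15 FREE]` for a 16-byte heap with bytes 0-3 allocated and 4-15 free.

Answer: [0-7 FREE][8-12 ALLOC][13-27 ALLOC][28-29 FREE][30-47 ALLOC][48-49 FREE]

Derivation:
Op 1: a = malloc(5) -> a = 0; heap: [0-4 ALLOC][5-49 FREE]
Op 2: b = malloc(3) -> b = 5; heap: [0-4 ALLOC][5-7 ALLOC][8-49 FREE]
Op 3: a = realloc(a, 22) -> a = 8; heap: [0-4 FREE][5-7 ALLOC][8-29 ALLOC][30-49 FREE]
Op 4: b = realloc(b, 18) -> b = 30; heap: [0-7 FREE][8-29 ALLOC][30-47 ALLOC][48-49 FREE]
Op 5: a = realloc(a, 5) -> a = 8; heap: [0-7 FREE][8-12 ALLOC][13-29 FREE][30-47 ALLOC][48-49 FREE]
Op 6: c = malloc(15) -> c = 13; heap: [0-7 FREE][8-12 ALLOC][13-27 ALLOC][28-29 FREE][30-47 ALLOC][48-49 FREE]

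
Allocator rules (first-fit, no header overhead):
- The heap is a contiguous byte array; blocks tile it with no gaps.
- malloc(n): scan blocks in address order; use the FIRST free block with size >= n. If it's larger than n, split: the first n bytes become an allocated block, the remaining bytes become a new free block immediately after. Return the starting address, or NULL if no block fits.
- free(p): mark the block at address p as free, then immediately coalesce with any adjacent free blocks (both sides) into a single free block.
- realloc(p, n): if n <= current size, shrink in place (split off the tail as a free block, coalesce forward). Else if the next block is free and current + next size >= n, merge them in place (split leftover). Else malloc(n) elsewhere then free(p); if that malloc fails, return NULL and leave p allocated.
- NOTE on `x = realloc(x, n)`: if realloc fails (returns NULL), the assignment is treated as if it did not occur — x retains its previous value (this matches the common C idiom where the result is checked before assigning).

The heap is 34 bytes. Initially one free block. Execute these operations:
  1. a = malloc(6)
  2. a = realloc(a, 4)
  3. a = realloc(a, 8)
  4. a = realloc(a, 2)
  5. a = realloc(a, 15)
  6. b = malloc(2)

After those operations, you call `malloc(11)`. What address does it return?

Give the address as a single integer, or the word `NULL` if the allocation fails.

Answer: 17

Derivation:
Op 1: a = malloc(6) -> a = 0; heap: [0-5 ALLOC][6-33 FREE]
Op 2: a = realloc(a, 4) -> a = 0; heap: [0-3 ALLOC][4-33 FREE]
Op 3: a = realloc(a, 8) -> a = 0; heap: [0-7 ALLOC][8-33 FREE]
Op 4: a = realloc(a, 2) -> a = 0; heap: [0-1 ALLOC][2-33 FREE]
Op 5: a = realloc(a, 15) -> a = 0; heap: [0-14 ALLOC][15-33 FREE]
Op 6: b = malloc(2) -> b = 15; heap: [0-14 ALLOC][15-16 ALLOC][17-33 FREE]
malloc(11): first-fit scan over [0-14 ALLOC][15-16 ALLOC][17-33 FREE] -> 17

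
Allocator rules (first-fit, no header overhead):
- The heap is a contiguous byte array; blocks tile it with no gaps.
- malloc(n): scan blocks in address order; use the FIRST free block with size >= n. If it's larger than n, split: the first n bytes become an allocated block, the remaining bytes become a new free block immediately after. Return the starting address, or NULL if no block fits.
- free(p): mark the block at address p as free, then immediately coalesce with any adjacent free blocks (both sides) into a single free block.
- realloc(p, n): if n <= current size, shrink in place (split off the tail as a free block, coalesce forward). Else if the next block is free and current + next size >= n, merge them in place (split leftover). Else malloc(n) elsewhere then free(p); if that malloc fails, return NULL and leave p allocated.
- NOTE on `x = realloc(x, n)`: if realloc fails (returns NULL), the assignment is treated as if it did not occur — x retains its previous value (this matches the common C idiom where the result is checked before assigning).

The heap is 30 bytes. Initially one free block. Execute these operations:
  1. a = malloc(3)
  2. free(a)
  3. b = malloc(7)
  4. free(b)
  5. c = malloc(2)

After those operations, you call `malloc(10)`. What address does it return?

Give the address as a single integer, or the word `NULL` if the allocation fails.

Answer: 2

Derivation:
Op 1: a = malloc(3) -> a = 0; heap: [0-2 ALLOC][3-29 FREE]
Op 2: free(a) -> (freed a); heap: [0-29 FREE]
Op 3: b = malloc(7) -> b = 0; heap: [0-6 ALLOC][7-29 FREE]
Op 4: free(b) -> (freed b); heap: [0-29 FREE]
Op 5: c = malloc(2) -> c = 0; heap: [0-1 ALLOC][2-29 FREE]
malloc(10): first-fit scan over [0-1 ALLOC][2-29 FREE] -> 2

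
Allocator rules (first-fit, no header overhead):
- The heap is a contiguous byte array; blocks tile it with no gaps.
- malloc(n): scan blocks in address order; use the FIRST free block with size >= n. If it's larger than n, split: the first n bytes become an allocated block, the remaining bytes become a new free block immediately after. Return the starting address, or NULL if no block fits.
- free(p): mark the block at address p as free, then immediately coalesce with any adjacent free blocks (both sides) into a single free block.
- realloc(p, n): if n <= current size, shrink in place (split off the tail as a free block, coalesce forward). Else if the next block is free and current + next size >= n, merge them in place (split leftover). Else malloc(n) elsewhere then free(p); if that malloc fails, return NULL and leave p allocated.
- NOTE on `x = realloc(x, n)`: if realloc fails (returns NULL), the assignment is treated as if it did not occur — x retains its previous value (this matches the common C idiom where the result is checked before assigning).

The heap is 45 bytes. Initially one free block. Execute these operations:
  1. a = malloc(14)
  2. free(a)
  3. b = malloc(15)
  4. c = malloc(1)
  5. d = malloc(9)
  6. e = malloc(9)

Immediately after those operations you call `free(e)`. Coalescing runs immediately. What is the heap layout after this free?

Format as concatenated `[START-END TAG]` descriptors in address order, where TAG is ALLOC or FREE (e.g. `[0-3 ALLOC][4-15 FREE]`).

Answer: [0-14 ALLOC][15-15 ALLOC][16-24 ALLOC][25-44 FREE]

Derivation:
Op 1: a = malloc(14) -> a = 0; heap: [0-13 ALLOC][14-44 FREE]
Op 2: free(a) -> (freed a); heap: [0-44 FREE]
Op 3: b = malloc(15) -> b = 0; heap: [0-14 ALLOC][15-44 FREE]
Op 4: c = malloc(1) -> c = 15; heap: [0-14 ALLOC][15-15 ALLOC][16-44 FREE]
Op 5: d = malloc(9) -> d = 16; heap: [0-14 ALLOC][15-15 ALLOC][16-24 ALLOC][25-44 FREE]
Op 6: e = malloc(9) -> e = 25; heap: [0-14 ALLOC][15-15 ALLOC][16-24 ALLOC][25-33 ALLOC][34-44 FREE]
free(e): e = 25 -> block [25-33 ALLOC]; mark free, coalesce with adjacent free neighbors -> [0-14 ALLOC][15-15 ALLOC][16-24 ALLOC][25-44 FREE]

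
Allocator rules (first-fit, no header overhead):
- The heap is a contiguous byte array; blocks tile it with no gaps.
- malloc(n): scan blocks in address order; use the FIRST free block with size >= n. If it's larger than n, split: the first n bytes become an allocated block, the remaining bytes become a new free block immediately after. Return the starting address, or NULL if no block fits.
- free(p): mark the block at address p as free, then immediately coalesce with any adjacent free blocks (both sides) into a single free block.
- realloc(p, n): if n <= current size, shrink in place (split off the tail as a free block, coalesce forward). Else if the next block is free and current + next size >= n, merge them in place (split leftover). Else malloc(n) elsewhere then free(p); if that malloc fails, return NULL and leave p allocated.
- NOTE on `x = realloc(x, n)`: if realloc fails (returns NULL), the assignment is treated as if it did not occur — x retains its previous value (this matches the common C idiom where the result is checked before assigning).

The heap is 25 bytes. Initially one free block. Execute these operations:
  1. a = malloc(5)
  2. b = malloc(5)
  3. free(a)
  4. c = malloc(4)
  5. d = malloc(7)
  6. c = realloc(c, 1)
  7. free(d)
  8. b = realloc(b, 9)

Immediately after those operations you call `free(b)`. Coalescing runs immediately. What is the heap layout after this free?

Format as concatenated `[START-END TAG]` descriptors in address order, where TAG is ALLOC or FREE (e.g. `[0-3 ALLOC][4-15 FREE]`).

Op 1: a = malloc(5) -> a = 0; heap: [0-4 ALLOC][5-24 FREE]
Op 2: b = malloc(5) -> b = 5; heap: [0-4 ALLOC][5-9 ALLOC][10-24 FREE]
Op 3: free(a) -> (freed a); heap: [0-4 FREE][5-9 ALLOC][10-24 FREE]
Op 4: c = malloc(4) -> c = 0; heap: [0-3 ALLOC][4-4 FREE][5-9 ALLOC][10-24 FREE]
Op 5: d = malloc(7) -> d = 10; heap: [0-3 ALLOC][4-4 FREE][5-9 ALLOC][10-16 ALLOC][17-24 FREE]
Op 6: c = realloc(c, 1) -> c = 0; heap: [0-0 ALLOC][1-4 FREE][5-9 ALLOC][10-16 ALLOC][17-24 FREE]
Op 7: free(d) -> (freed d); heap: [0-0 ALLOC][1-4 FREE][5-9 ALLOC][10-24 FREE]
Op 8: b = realloc(b, 9) -> b = 5; heap: [0-0 ALLOC][1-4 FREE][5-13 ALLOC][14-24 FREE]
free(b): b = 5 -> block [5-13 ALLOC]; mark free, coalesce with adjacent free neighbors -> [0-0 ALLOC][1-24 FREE]

Answer: [0-0 ALLOC][1-24 FREE]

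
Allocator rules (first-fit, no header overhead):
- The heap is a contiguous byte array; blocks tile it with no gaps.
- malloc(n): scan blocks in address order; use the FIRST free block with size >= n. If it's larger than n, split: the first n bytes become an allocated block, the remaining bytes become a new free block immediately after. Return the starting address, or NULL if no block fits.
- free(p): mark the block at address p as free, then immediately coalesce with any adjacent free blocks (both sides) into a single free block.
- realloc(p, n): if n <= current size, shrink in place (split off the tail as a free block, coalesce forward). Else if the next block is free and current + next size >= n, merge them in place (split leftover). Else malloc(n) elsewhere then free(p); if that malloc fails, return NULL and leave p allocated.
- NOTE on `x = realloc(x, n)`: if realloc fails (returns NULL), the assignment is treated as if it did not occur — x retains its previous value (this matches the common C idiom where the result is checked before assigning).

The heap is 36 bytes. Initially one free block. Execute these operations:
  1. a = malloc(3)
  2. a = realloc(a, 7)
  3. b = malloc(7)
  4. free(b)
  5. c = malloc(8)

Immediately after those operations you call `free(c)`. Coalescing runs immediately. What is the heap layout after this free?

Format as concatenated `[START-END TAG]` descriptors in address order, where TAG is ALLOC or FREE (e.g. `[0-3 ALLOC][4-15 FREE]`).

Answer: [0-6 ALLOC][7-35 FREE]

Derivation:
Op 1: a = malloc(3) -> a = 0; heap: [0-2 ALLOC][3-35 FREE]
Op 2: a = realloc(a, 7) -> a = 0; heap: [0-6 ALLOC][7-35 FREE]
Op 3: b = malloc(7) -> b = 7; heap: [0-6 ALLOC][7-13 ALLOC][14-35 FREE]
Op 4: free(b) -> (freed b); heap: [0-6 ALLOC][7-35 FREE]
Op 5: c = malloc(8) -> c = 7; heap: [0-6 ALLOC][7-14 ALLOC][15-35 FREE]
free(c): c = 7 -> block [7-14 ALLOC]; mark free, coalesce with adjacent free neighbors -> [0-6 ALLOC][7-35 FREE]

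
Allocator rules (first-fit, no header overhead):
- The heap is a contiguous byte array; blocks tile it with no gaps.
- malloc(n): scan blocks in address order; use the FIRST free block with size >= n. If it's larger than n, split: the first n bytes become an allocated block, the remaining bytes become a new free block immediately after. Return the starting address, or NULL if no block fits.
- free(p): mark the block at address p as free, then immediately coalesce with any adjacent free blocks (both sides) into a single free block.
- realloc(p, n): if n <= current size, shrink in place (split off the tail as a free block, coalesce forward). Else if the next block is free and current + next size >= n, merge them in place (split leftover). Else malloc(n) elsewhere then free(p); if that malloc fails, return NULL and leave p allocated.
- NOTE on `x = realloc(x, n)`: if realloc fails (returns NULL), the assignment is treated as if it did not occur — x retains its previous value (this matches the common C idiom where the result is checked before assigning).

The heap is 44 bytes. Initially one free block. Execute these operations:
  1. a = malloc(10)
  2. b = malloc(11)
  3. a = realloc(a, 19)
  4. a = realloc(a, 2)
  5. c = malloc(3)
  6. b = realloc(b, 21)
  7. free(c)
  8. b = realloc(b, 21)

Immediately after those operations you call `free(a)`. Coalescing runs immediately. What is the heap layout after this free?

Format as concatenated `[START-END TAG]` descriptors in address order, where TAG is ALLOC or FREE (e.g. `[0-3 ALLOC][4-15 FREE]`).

Op 1: a = malloc(10) -> a = 0; heap: [0-9 ALLOC][10-43 FREE]
Op 2: b = malloc(11) -> b = 10; heap: [0-9 ALLOC][10-20 ALLOC][21-43 FREE]
Op 3: a = realloc(a, 19) -> a = 21; heap: [0-9 FREE][10-20 ALLOC][21-39 ALLOC][40-43 FREE]
Op 4: a = realloc(a, 2) -> a = 21; heap: [0-9 FREE][10-20 ALLOC][21-22 ALLOC][23-43 FREE]
Op 5: c = malloc(3) -> c = 0; heap: [0-2 ALLOC][3-9 FREE][10-20 ALLOC][21-22 ALLOC][23-43 FREE]
Op 6: b = realloc(b, 21) -> b = 23; heap: [0-2 ALLOC][3-20 FREE][21-22 ALLOC][23-43 ALLOC]
Op 7: free(c) -> (freed c); heap: [0-20 FREE][21-22 ALLOC][23-43 ALLOC]
Op 8: b = realloc(b, 21) -> b = 23; heap: [0-20 FREE][21-22 ALLOC][23-43 ALLOC]
free(a): a = 21 -> block [21-22 ALLOC]; mark free, coalesce with adjacent free neighbors -> [0-22 FREE][23-43 ALLOC]

Answer: [0-22 FREE][23-43 ALLOC]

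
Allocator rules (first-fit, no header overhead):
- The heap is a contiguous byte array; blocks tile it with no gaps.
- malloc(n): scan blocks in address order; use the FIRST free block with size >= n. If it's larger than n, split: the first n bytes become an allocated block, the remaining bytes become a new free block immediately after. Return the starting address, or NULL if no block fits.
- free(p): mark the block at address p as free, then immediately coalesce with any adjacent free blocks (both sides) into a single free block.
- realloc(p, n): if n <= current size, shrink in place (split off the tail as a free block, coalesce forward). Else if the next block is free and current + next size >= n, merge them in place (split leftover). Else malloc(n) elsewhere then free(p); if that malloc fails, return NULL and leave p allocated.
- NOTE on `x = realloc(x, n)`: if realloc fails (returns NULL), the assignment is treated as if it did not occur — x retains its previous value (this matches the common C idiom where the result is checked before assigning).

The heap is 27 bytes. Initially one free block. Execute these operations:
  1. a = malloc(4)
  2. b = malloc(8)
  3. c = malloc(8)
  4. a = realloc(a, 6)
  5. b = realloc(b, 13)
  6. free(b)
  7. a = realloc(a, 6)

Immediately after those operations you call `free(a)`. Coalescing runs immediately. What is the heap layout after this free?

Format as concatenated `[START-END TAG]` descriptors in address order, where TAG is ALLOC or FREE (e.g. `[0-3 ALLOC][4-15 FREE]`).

Op 1: a = malloc(4) -> a = 0; heap: [0-3 ALLOC][4-26 FREE]
Op 2: b = malloc(8) -> b = 4; heap: [0-3 ALLOC][4-11 ALLOC][12-26 FREE]
Op 3: c = malloc(8) -> c = 12; heap: [0-3 ALLOC][4-11 ALLOC][12-19 ALLOC][20-26 FREE]
Op 4: a = realloc(a, 6) -> a = 20; heap: [0-3 FREE][4-11 ALLOC][12-19 ALLOC][20-25 ALLOC][26-26 FREE]
Op 5: b = realloc(b, 13) -> NULL (b unchanged); heap: [0-3 FREE][4-11 ALLOC][12-19 ALLOC][20-25 ALLOC][26-26 FREE]
Op 6: free(b) -> (freed b); heap: [0-11 FREE][12-19 ALLOC][20-25 ALLOC][26-26 FREE]
Op 7: a = realloc(a, 6) -> a = 20; heap: [0-11 FREE][12-19 ALLOC][20-25 ALLOC][26-26 FREE]
free(a): a = 20 -> block [20-25 ALLOC]; mark free, coalesce with adjacent free neighbors -> [0-11 FREE][12-19 ALLOC][20-26 FREE]

Answer: [0-11 FREE][12-19 ALLOC][20-26 FREE]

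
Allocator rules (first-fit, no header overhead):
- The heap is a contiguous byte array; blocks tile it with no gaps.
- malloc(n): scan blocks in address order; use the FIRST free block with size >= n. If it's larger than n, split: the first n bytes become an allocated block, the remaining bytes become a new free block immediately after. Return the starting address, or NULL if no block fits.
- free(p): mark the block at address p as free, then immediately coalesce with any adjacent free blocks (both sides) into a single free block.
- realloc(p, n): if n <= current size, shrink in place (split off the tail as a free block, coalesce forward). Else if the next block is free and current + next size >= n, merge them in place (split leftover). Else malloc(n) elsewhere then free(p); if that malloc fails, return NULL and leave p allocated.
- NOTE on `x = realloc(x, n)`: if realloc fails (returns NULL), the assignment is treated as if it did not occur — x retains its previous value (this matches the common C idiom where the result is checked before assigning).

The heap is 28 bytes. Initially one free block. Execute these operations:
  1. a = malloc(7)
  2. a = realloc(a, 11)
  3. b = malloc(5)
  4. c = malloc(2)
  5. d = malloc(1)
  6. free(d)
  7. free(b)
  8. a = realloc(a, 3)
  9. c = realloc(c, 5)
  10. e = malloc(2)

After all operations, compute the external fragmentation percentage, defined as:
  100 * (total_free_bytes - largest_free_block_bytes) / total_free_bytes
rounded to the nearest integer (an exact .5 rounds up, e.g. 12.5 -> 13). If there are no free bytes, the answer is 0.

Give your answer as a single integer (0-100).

Op 1: a = malloc(7) -> a = 0; heap: [0-6 ALLOC][7-27 FREE]
Op 2: a = realloc(a, 11) -> a = 0; heap: [0-10 ALLOC][11-27 FREE]
Op 3: b = malloc(5) -> b = 11; heap: [0-10 ALLOC][11-15 ALLOC][16-27 FREE]
Op 4: c = malloc(2) -> c = 16; heap: [0-10 ALLOC][11-15 ALLOC][16-17 ALLOC][18-27 FREE]
Op 5: d = malloc(1) -> d = 18; heap: [0-10 ALLOC][11-15 ALLOC][16-17 ALLOC][18-18 ALLOC][19-27 FREE]
Op 6: free(d) -> (freed d); heap: [0-10 ALLOC][11-15 ALLOC][16-17 ALLOC][18-27 FREE]
Op 7: free(b) -> (freed b); heap: [0-10 ALLOC][11-15 FREE][16-17 ALLOC][18-27 FREE]
Op 8: a = realloc(a, 3) -> a = 0; heap: [0-2 ALLOC][3-15 FREE][16-17 ALLOC][18-27 FREE]
Op 9: c = realloc(c, 5) -> c = 16; heap: [0-2 ALLOC][3-15 FREE][16-20 ALLOC][21-27 FREE]
Op 10: e = malloc(2) -> e = 3; heap: [0-2 ALLOC][3-4 ALLOC][5-15 FREE][16-20 ALLOC][21-27 FREE]
Free blocks: [11 7] total_free=18 largest=11 -> 100*(18-11)/18 = 700/18 ≈ 38.889 -> rounds to 39

Answer: 39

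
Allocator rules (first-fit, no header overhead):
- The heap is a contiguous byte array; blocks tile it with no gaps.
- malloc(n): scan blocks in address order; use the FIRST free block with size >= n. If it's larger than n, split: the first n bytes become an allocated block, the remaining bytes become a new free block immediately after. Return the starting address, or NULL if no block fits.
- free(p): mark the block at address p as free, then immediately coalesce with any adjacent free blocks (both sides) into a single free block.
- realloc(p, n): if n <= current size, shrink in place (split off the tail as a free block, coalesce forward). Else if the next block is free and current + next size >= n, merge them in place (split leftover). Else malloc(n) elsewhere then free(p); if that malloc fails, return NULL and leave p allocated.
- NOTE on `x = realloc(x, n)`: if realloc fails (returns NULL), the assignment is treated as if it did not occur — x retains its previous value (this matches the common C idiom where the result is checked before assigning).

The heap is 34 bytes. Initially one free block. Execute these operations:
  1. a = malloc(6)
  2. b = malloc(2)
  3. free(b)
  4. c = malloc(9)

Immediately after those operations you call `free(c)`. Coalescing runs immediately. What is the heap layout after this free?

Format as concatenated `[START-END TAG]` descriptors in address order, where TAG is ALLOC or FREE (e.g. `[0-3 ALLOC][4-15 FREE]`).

Answer: [0-5 ALLOC][6-33 FREE]

Derivation:
Op 1: a = malloc(6) -> a = 0; heap: [0-5 ALLOC][6-33 FREE]
Op 2: b = malloc(2) -> b = 6; heap: [0-5 ALLOC][6-7 ALLOC][8-33 FREE]
Op 3: free(b) -> (freed b); heap: [0-5 ALLOC][6-33 FREE]
Op 4: c = malloc(9) -> c = 6; heap: [0-5 ALLOC][6-14 ALLOC][15-33 FREE]
free(c): c = 6 -> block [6-14 ALLOC]; mark free, coalesce with adjacent free neighbors -> [0-5 ALLOC][6-33 FREE]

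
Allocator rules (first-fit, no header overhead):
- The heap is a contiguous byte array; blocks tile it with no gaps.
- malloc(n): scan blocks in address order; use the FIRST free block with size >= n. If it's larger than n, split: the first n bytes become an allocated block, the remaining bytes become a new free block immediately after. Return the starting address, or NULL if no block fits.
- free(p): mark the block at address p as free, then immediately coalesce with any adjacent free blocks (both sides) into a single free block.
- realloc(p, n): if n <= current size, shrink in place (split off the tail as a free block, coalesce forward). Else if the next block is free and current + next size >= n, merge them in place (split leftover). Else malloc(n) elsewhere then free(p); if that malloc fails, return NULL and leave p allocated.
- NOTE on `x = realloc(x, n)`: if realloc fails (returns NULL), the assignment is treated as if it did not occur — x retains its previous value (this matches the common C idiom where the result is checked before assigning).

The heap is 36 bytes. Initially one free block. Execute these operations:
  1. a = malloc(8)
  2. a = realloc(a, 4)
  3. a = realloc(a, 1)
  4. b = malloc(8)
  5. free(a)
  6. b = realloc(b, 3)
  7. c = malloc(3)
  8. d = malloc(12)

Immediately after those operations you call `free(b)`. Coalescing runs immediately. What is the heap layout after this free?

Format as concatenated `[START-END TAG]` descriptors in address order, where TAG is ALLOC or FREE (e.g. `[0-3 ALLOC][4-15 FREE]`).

Answer: [0-3 FREE][4-6 ALLOC][7-18 ALLOC][19-35 FREE]

Derivation:
Op 1: a = malloc(8) -> a = 0; heap: [0-7 ALLOC][8-35 FREE]
Op 2: a = realloc(a, 4) -> a = 0; heap: [0-3 ALLOC][4-35 FREE]
Op 3: a = realloc(a, 1) -> a = 0; heap: [0-0 ALLOC][1-35 FREE]
Op 4: b = malloc(8) -> b = 1; heap: [0-0 ALLOC][1-8 ALLOC][9-35 FREE]
Op 5: free(a) -> (freed a); heap: [0-0 FREE][1-8 ALLOC][9-35 FREE]
Op 6: b = realloc(b, 3) -> b = 1; heap: [0-0 FREE][1-3 ALLOC][4-35 FREE]
Op 7: c = malloc(3) -> c = 4; heap: [0-0 FREE][1-3 ALLOC][4-6 ALLOC][7-35 FREE]
Op 8: d = malloc(12) -> d = 7; heap: [0-0 FREE][1-3 ALLOC][4-6 ALLOC][7-18 ALLOC][19-35 FREE]
free(b): b = 1 -> block [1-3 ALLOC]; mark free, coalesce with adjacent free neighbors -> [0-3 FREE][4-6 ALLOC][7-18 ALLOC][19-35 FREE]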